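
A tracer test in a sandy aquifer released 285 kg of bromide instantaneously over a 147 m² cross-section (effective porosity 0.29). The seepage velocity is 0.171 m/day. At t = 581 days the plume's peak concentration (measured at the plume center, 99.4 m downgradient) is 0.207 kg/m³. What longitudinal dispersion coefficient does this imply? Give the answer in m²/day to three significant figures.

At the plume center C_max = M/(n_e·A·√(4πDt)), so D = M²/(4πt·(n_e·A·C_max)²).
n_e·A·C_max = 0.29 × 147 × 0.207 = 8.824 kg/m.
D = 285²/(4π × 581 × 8.824²) = 0.143 m²/day.

0.143 m²/day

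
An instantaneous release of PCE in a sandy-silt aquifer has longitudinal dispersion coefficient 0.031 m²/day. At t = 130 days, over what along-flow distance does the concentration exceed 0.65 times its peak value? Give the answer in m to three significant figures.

5.27 m

The plume is Gaussian with σ = √(2Dt) = √(2 × 0.031 × 130) = 2.839 m.
C/C_peak = exp(−Δx²/(2σ²)) = 0.65 ⇒ Δx = σ·√(−2 ln 0.65) = 2.839 × 0.9282 = 2.635 m.
Width = 2Δx = 5.27 m.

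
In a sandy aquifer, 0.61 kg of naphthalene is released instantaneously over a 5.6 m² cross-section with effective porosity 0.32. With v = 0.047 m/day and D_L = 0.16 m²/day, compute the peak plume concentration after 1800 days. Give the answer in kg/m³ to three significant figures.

The peak of an instantaneous 1D plume sits at x = vt; there the Gaussian factor is 1 and C_max = M/(n_e·A·√(4πDt)), where n_e·A is the pore area the mass is dissolved in.
√(4πDt) = √(4π × 0.16 × 1800) = 60.16 m, so C_max = 0.61/(0.32 × 5.6 × 60.16) = 0.00566 kg/m³.

0.00566 kg/m³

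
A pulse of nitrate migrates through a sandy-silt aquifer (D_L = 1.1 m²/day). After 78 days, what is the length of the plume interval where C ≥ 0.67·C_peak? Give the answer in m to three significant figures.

The plume is Gaussian with σ = √(2Dt) = √(2 × 1.1 × 78) = 13.10 m.
C/C_peak = exp(−Δx²/(2σ²)) = 0.67 ⇒ Δx = σ·√(−2 ln 0.67) = 13.10 × 0.8950 = 11.72 m.
Width = 2Δx = 23.4 m.

23.4 m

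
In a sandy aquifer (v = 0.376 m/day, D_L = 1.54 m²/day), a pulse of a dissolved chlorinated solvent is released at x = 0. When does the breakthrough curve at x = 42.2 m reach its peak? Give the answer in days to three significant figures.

102 days

For the 1D instantaneous-source solution, setting ∂C/∂t = 0 at fixed x gives v²t² + 2Dt − x² = 0, so t = (√(D² + v²x²) − D)/v².
√(D² + v²x²) = √(1.54² + 0.376² × 42.2²) = 15.94; v² = 0.141376.
t = (15.94 − 1.54)/0.141376 = 102 days (vs. the pure-advection estimate x/v = 112 d).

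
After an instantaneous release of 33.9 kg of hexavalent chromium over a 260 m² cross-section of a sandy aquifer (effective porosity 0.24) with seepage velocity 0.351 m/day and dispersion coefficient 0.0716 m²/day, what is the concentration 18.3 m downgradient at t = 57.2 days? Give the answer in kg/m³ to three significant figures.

For an instantaneous plane source, C(x,t) = M/(n_e·A·√(4πDt)) · exp(−(x−vt)²/(4Dt)), with n_e·A the pore (flow) area.
Plume center vt = 0.351 × 57.2 = 20.0772 m, so the well at 18.3 m is 1.7772 m upgradient of the peak.
√(4πDt) = 7.174 m, giving peak height M/(n_e·A·√(4πDt)) = 33.9/(0.24 × 260 × 7.174) = 0.07573 kg/m³.
(x−vt)²/(4Dt) = (-1.7772)²/(4 × 0.0716 × 57.2) = 0.1928; exp(−0.1928) = 0.8246.
C = 0.07573 × 0.8246 = 0.0624 kg/m³.

0.0624 kg/m³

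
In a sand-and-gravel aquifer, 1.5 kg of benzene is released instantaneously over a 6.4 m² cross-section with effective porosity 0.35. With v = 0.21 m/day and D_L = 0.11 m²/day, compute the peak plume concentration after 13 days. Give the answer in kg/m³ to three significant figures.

The peak of an instantaneous 1D plume sits at x = vt; there the Gaussian factor is 1 and C_max = M/(n_e·A·√(4πDt)), where n_e·A is the pore area the mass is dissolved in.
√(4πDt) = √(4π × 0.11 × 13) = 4.239 m, so C_max = 1.5/(0.35 × 6.4 × 4.239) = 0.158 kg/m³.

0.158 kg/m³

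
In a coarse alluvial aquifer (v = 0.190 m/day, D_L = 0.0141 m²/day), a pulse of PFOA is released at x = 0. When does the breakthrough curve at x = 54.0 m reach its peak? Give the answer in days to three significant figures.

284 days

For the 1D instantaneous-source solution, setting ∂C/∂t = 0 at fixed x gives v²t² + 2Dt − x² = 0, so t = (√(D² + v²x²) − D)/v².
√(D² + v²x²) = √(0.0141² + 0.190² × 54.0²) = 10.26; v² = 0.0361.
t = (10.26 − 0.0141)/0.0361 = 284 days (vs. the pure-advection estimate x/v = 284 d).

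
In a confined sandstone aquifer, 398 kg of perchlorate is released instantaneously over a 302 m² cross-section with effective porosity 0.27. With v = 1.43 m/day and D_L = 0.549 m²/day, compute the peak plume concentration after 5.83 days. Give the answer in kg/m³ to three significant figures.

The peak of an instantaneous 1D plume sits at x = vt; there the Gaussian factor is 1 and C_max = M/(n_e·A·√(4πDt)), where n_e·A is the pore area the mass is dissolved in.
√(4πDt) = √(4π × 0.549 × 5.83) = 6.342 m, so C_max = 398/(0.27 × 302 × 6.342) = 0.770 kg/m³.

0.770 kg/m³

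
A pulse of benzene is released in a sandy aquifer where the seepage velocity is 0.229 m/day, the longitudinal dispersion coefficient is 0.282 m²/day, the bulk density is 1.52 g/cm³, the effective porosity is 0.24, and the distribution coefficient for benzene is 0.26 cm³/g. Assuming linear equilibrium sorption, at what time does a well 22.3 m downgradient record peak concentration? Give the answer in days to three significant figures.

244 days

Retardation factor R = 1 + ρ_b·K_d/n = 1 + 1.52 × 0.26/0.24 = 2.647.
Sorption retards both mechanisms: v_R = v/R = 0.08651 m/day, D_R = D/R = 0.1065 m²/day.
Peak time from v_R²t² + 2D_R t − x² = 0: t = (√(D_R² + v_R²x²) − D_R)/v_R².
√(D_R² + v_R²x²) = √(0.1065² + 0.08651² × 22.3²) = 1.932; v_R² = 0.007484.
t = (1.932 − 0.1065)/0.007484 = 244 days.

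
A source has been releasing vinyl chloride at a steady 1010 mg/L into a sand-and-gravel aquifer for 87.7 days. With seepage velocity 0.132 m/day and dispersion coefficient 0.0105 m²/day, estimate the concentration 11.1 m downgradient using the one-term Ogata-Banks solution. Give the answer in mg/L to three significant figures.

644 mg/L

For a continuous step input, C/C₀ ≈ ½·erfc((x−vt)/(2√(Dt))).
vt = 0.132 × 87.7 = 11.5764 m and 2√(Dt) = 2√(0.0105 × 87.7) = 1.919 m.
Argument (x−vt)/(2√(Dt)) = (11.1 − 11.5764)/1.919 = -0.2483; ½·erfc(-0.2483) = 0.6373.
C = 1010 × 0.6373 = 644 mg/L.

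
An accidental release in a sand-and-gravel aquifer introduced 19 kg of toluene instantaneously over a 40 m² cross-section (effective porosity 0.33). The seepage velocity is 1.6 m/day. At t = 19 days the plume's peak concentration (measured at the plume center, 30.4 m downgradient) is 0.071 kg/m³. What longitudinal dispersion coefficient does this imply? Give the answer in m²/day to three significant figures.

At the plume center C_max = M/(n_e·A·√(4πDt)), so D = M²/(4πt·(n_e·A·C_max)²).
n_e·A·C_max = 0.33 × 40 × 0.071 = 0.9372 kg/m.
D = 19²/(4π × 19 × 0.9372²) = 1.72 m²/day.

1.72 m²/day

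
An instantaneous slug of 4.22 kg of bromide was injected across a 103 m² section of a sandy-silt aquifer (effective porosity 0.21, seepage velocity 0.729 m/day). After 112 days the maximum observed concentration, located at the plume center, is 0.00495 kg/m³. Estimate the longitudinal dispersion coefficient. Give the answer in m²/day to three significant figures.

1.10 m²/day

At the plume center C_max = M/(n_e·A·√(4πDt)), so D = M²/(4πt·(n_e·A·C_max)²).
n_e·A·C_max = 0.21 × 103 × 0.00495 = 0.1071 kg/m.
D = 4.22²/(4π × 112 × 0.1071²) = 1.10 m²/day.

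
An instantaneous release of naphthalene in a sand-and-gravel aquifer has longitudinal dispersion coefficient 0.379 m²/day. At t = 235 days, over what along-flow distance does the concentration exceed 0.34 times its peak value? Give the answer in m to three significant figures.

The plume is Gaussian with σ = √(2Dt) = √(2 × 0.379 × 235) = 13.35 m.
C/C_peak = exp(−Δx²/(2σ²)) = 0.34 ⇒ Δx = σ·√(−2 ln 0.34) = 13.35 × 1.469 = 19.61 m.
Width = 2Δx = 39.2 m.

39.2 m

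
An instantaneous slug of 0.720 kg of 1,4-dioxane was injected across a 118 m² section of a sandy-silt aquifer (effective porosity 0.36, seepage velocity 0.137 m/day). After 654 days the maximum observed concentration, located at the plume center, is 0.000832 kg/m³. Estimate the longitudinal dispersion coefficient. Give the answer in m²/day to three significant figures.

0.0505 m²/day

At the plume center C_max = M/(n_e·A·√(4πDt)), so D = M²/(4πt·(n_e·A·C_max)²).
n_e·A·C_max = 0.36 × 118 × 0.000832 = 0.03534 kg/m.
D = 0.720²/(4π × 654 × 0.03534²) = 0.0505 m²/day.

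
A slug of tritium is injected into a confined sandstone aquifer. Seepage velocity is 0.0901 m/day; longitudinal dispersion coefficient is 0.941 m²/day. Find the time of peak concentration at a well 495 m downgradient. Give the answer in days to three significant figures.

For the 1D instantaneous-source solution, setting ∂C/∂t = 0 at fixed x gives v²t² + 2Dt − x² = 0, so t = (√(D² + v²x²) − D)/v².
√(D² + v²x²) = √(0.941² + 0.0901² × 495²) = 44.61; v² = 0.00811801.
t = (44.61 − 0.941)/0.00811801 = 5380 days (vs. the pure-advection estimate x/v = 5490 d).

5380 days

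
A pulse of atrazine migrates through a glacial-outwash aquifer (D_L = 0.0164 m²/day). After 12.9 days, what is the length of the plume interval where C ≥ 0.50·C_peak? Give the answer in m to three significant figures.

1.53 m

The plume is Gaussian with σ = √(2Dt) = √(2 × 0.0164 × 12.9) = 0.6505 m.
C/C_peak = exp(−Δx²/(2σ²)) = 0.50 ⇒ Δx = σ·√(−2 ln 0.50) = 0.6505 × 1.177 = 0.7656 m.
Width = 2Δx = 1.53 m.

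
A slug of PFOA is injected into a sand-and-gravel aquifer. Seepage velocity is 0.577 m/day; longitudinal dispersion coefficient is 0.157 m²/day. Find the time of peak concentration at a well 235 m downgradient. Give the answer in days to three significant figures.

For the 1D instantaneous-source solution, setting ∂C/∂t = 0 at fixed x gives v²t² + 2Dt − x² = 0, so t = (√(D² + v²x²) − D)/v².
√(D² + v²x²) = √(0.157² + 0.577² × 235²) = 135.6; v² = 0.332929.
t = (135.6 − 0.157)/0.332929 = 407 days (vs. the pure-advection estimate x/v = 407 d).

407 days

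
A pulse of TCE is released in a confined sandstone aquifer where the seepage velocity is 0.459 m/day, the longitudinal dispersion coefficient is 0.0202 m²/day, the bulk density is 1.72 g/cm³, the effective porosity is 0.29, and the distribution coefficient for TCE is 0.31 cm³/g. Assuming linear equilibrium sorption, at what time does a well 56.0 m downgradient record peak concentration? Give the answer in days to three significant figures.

Retardation factor R = 1 + ρ_b·K_d/n = 1 + 1.72 × 0.31/0.29 = 2.839.
Sorption retards both mechanisms: v_R = v/R = 0.1617 m/day, D_R = D/R = 0.007115 m²/day.
Peak time from v_R²t² + 2D_R t − x² = 0: t = (√(D_R² + v_R²x²) − D_R)/v_R².
√(D_R² + v_R²x²) = √(0.007115² + 0.1617² × 56.0²) = 9.055; v_R² = 0.02615.
t = (9.055 − 0.007115)/0.02615 = 346 days.

346 days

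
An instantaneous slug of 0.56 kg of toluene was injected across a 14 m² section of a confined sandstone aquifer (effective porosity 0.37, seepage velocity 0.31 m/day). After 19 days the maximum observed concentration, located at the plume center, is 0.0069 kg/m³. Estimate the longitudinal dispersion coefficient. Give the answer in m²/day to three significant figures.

At the plume center C_max = M/(n_e·A·√(4πDt)), so D = M²/(4πt·(n_e·A·C_max)²).
n_e·A·C_max = 0.37 × 14 × 0.0069 = 0.03574 kg/m.
D = 0.56²/(4π × 19 × 0.03574²) = 1.03 m²/day.

1.03 m²/day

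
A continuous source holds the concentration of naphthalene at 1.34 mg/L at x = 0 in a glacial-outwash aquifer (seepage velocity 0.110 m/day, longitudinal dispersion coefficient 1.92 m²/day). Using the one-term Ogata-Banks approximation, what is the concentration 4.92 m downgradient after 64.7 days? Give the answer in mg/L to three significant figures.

0.744 mg/L

For a continuous step input, C/C₀ ≈ ½·erfc((x−vt)/(2√(Dt))).
vt = 0.110 × 64.7 = 7.117 m and 2√(Dt) = 2√(1.92 × 64.7) = 22.29 m.
Argument (x−vt)/(2√(Dt)) = (4.92 − 7.117)/22.29 = -0.09856; ½·erfc(-0.09856) = 0.5554.
C = 1.34 × 0.5554 = 0.744 mg/L.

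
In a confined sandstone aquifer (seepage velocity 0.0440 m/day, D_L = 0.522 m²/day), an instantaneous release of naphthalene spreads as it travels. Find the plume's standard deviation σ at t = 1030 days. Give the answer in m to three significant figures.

32.8 m

Dispersive spreading gives a Gaussian with σ² = 2Dt; advection only shifts the center.
σ = √(2 × 0.522 × 1030) = 32.8 m.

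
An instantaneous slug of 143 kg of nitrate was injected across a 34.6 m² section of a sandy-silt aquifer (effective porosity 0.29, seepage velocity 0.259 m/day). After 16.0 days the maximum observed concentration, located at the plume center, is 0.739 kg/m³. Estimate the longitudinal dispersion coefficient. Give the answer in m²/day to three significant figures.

1.85 m²/day

At the plume center C_max = M/(n_e·A·√(4πDt)), so D = M²/(4πt·(n_e·A·C_max)²).
n_e·A·C_max = 0.29 × 34.6 × 0.739 = 7.415 kg/m.
D = 143²/(4π × 16.0 × 7.415²) = 1.85 m²/day.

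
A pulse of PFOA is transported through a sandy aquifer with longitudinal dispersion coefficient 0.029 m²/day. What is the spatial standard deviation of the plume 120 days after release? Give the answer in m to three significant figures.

2.64 m

Dispersive spreading gives a Gaussian with σ² = 2Dt; advection only shifts the center.
σ = √(2 × 0.029 × 120) = 2.64 m.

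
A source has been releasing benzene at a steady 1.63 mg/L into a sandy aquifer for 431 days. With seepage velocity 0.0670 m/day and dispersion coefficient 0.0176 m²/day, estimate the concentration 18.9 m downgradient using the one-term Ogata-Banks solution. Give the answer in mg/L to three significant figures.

1.62 mg/L

For a continuous step input, C/C₀ ≈ ½·erfc((x−vt)/(2√(Dt))).
vt = 0.0670 × 431 = 28.877 m and 2√(Dt) = 2√(0.0176 × 431) = 5.508 m.
Argument (x−vt)/(2√(Dt)) = (18.9 − 28.877)/5.508 = -1.811; ½·erfc(-1.811) = 0.9948.
C = 1.63 × 0.9948 = 1.62 mg/L.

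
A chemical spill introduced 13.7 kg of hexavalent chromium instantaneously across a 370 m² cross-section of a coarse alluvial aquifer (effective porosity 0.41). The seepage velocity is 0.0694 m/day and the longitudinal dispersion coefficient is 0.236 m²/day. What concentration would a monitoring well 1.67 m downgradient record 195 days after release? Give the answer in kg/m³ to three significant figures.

For an instantaneous plane source, C(x,t) = M/(n_e·A·√(4πDt)) · exp(−(x−vt)²/(4Dt)), with n_e·A the pore (flow) area.
Plume center vt = 0.0694 × 195 = 13.533 m, so the well at 1.67 m is 11.863 m upgradient of the peak.
√(4πDt) = 24.05 m, giving peak height M/(n_e·A·√(4πDt)) = 13.7/(0.41 × 370 × 24.05) = 0.003755 kg/m³.
(x−vt)²/(4Dt) = (-11.863)²/(4 × 0.236 × 195) = 0.7645; exp(−0.7645) = 0.4656.
C = 0.003755 × 0.4656 = 0.00175 kg/m³.

0.00175 kg/m³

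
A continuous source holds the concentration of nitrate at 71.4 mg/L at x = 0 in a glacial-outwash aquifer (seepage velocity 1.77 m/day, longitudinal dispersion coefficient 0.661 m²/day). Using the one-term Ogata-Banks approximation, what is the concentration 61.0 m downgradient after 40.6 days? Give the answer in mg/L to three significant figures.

66.5 mg/L

For a continuous step input, C/C₀ ≈ ½·erfc((x−vt)/(2√(Dt))).
vt = 1.77 × 40.6 = 71.862 m and 2√(Dt) = 2√(0.661 × 40.6) = 10.36 m.
Argument (x−vt)/(2√(Dt)) = (61.0 − 71.862)/10.36 = -1.048; ½·erfc(-1.048) = 0.9308.
C = 71.4 × 0.9308 = 66.5 mg/L.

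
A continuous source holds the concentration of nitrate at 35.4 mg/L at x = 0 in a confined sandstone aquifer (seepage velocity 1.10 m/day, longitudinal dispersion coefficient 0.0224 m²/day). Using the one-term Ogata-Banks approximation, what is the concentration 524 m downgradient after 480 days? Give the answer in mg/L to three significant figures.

For a continuous step input, C/C₀ ≈ ½·erfc((x−vt)/(2√(Dt))).
vt = 1.10 × 480 = 528 m and 2√(Dt) = 2√(0.0224 × 480) = 6.558 m.
Argument (x−vt)/(2√(Dt)) = (524 − 528)/6.558 = -0.6099; ½·erfc(-0.6099) = 0.8058.
C = 35.4 × 0.8058 = 28.5 mg/L.

28.5 mg/L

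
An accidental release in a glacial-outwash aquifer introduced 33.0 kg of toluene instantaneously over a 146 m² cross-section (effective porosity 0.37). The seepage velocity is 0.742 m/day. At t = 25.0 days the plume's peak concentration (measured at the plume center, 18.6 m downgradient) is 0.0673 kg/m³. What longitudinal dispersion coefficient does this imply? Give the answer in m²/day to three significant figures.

At the plume center C_max = M/(n_e·A·√(4πDt)), so D = M²/(4πt·(n_e·A·C_max)²).
n_e·A·C_max = 0.37 × 146 × 0.0673 = 3.636 kg/m.
D = 33.0²/(4π × 25.0 × 3.636²) = 0.262 m²/day.

0.262 m²/day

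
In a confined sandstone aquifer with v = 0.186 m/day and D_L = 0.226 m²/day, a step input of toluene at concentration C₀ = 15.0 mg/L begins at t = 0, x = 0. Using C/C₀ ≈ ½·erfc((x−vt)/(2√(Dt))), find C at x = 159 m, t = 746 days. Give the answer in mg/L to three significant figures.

2.03 mg/L

For a continuous step input, C/C₀ ≈ ½·erfc((x−vt)/(2√(Dt))).
vt = 0.186 × 746 = 138.756 m and 2√(Dt) = 2√(0.226 × 746) = 25.97 m.
Argument (x−vt)/(2√(Dt)) = (159 − 138.756)/25.97 = 0.7795; ½·erfc(0.7795) = 0.1351.
C = 15.0 × 0.1351 = 2.03 mg/L.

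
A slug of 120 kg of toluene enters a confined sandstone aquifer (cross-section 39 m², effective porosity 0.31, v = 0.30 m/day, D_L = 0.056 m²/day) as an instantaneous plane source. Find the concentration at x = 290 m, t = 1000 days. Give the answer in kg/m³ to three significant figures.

0.239 kg/m³

For an instantaneous plane source, C(x,t) = M/(n_e·A·√(4πDt)) · exp(−(x−vt)²/(4Dt)), with n_e·A the pore (flow) area.
Plume center vt = 0.30 × 1000 = 300 m, so the well at 290 m is 10 m upgradient of the peak.
√(4πDt) = 26.53 m, giving peak height M/(n_e·A·√(4πDt)) = 120/(0.31 × 39 × 26.53) = 0.3741 kg/m³.
(x−vt)²/(4Dt) = (-10)²/(4 × 0.056 × 1000) = 0.4464; exp(−0.4464) = 0.6399.
C = 0.3741 × 0.6399 = 0.239 kg/m³.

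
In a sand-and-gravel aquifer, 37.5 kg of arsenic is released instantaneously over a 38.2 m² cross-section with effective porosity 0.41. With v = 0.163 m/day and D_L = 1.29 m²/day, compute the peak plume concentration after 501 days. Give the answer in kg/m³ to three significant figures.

The peak of an instantaneous 1D plume sits at x = vt; there the Gaussian factor is 1 and C_max = M/(n_e·A·√(4πDt)), where n_e·A is the pore area the mass is dissolved in.
√(4πDt) = √(4π × 1.29 × 501) = 90.12 m, so C_max = 37.5/(0.41 × 38.2 × 90.12) = 0.0266 kg/m³.

0.0266 kg/m³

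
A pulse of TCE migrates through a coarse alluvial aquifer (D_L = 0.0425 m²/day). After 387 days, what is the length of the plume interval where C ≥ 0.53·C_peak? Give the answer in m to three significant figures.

The plume is Gaussian with σ = √(2Dt) = √(2 × 0.0425 × 387) = 5.735 m.
C/C_peak = exp(−Δx²/(2σ²)) = 0.53 ⇒ Δx = σ·√(−2 ln 0.53) = 5.735 × 1.127 = 6.463 m.
Width = 2Δx = 12.9 m.

12.9 m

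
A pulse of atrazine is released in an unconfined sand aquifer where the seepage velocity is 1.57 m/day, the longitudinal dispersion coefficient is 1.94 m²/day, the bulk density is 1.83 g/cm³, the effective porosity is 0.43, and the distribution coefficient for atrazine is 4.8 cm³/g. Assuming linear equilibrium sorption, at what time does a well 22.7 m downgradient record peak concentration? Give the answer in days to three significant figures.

293 days

Retardation factor R = 1 + ρ_b·K_d/n = 1 + 1.83 × 4.8/0.43 = 21.43.
Sorption retards both mechanisms: v_R = v/R = 0.07326 m/day, D_R = D/R = 0.09053 m²/day.
Peak time from v_R²t² + 2D_R t − x² = 0: t = (√(D_R² + v_R²x²) − D_R)/v_R².
√(D_R² + v_R²x²) = √(0.09053² + 0.07326² × 22.7²) = 1.665; v_R² = 0.005367.
t = (1.665 − 0.09053)/0.005367 = 293 days.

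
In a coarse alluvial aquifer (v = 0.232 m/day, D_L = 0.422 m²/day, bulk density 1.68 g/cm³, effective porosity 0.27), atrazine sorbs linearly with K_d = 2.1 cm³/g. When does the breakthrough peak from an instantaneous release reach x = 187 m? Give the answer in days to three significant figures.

11200 days

Retardation factor R = 1 + ρ_b·K_d/n = 1 + 1.68 × 2.1/0.27 = 14.07.
Sorption retards both mechanisms: v_R = v/R = 0.01649 m/day, D_R = D/R = 0.02999 m²/day.
Peak time from v_R²t² + 2D_R t − x² = 0: t = (√(D_R² + v_R²x²) − D_R)/v_R².
√(D_R² + v_R²x²) = √(0.02999² + 0.01649² × 187²) = 3.084; v_R² = 0.0002719.
t = (3.084 − 0.02999)/0.0002719 = 11200 days.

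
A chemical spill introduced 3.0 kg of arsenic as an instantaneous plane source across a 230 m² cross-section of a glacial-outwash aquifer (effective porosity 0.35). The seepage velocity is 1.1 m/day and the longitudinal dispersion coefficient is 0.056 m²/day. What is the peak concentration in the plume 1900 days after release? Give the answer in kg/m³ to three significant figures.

0.00102 kg/m³

The peak of an instantaneous 1D plume sits at x = vt; there the Gaussian factor is 1 and C_max = M/(n_e·A·√(4πDt)), where n_e·A is the pore area the mass is dissolved in.
√(4πDt) = √(4π × 0.056 × 1900) = 36.57 m, so C_max = 3.0/(0.35 × 230 × 36.57) = 0.00102 kg/m³.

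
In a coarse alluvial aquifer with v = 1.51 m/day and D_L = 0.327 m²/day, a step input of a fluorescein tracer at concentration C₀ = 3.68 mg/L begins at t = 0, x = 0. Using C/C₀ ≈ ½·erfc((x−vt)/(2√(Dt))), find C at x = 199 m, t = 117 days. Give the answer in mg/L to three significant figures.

0.0197 mg/L

For a continuous step input, C/C₀ ≈ ½·erfc((x−vt)/(2√(Dt))).
vt = 1.51 × 117 = 176.67 m and 2√(Dt) = 2√(0.327 × 117) = 12.37 m.
Argument (x−vt)/(2√(Dt)) = (199 − 176.67)/12.37 = 1.805; ½·erfc(1.805) = 0.005345.
C = 3.68 × 0.005345 = 0.0197 mg/L.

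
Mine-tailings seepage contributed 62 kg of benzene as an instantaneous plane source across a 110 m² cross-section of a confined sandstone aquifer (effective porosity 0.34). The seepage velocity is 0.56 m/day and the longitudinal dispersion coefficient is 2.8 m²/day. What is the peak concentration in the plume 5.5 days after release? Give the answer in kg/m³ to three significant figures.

The peak of an instantaneous 1D plume sits at x = vt; there the Gaussian factor is 1 and C_max = M/(n_e·A·√(4πDt)), where n_e·A is the pore area the mass is dissolved in.
√(4πDt) = √(4π × 2.8 × 5.5) = 13.91 m, so C_max = 62/(0.34 × 110 × 13.91) = 0.119 kg/m³.

0.119 kg/m³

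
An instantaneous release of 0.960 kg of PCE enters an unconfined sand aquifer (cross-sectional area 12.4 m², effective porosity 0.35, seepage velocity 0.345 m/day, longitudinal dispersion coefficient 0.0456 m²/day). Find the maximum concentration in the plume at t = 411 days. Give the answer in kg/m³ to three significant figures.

The peak of an instantaneous 1D plume sits at x = vt; there the Gaussian factor is 1 and C_max = M/(n_e·A·√(4πDt)), where n_e·A is the pore area the mass is dissolved in.
√(4πDt) = √(4π × 0.0456 × 411) = 15.35 m, so C_max = 0.960/(0.35 × 12.4 × 15.35) = 0.0144 kg/m³.

0.0144 kg/m³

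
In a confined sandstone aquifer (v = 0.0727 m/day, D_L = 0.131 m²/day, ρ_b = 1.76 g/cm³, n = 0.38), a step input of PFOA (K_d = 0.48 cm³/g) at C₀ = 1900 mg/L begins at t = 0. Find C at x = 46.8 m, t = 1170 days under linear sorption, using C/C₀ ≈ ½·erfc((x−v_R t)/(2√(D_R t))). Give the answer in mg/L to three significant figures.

34.5 mg/L

Retardation factor R = 1 + ρ_b·K_d/n = 1 + 1.76 × 0.48/0.38 = 3.223.
Sorption retards both mechanisms: v_R = v/R = 0.02256 m/day, D_R = D/R = 0.04065 m²/day.
v_R·t = 0.02256 × 1170 = 26.3952 m; 2√(D_R t) = 13.79 m; argument = (46.8 − 26.3952)/13.79 = 1.480.
C = C₀ × ½·erfc(1.480) = 1900 × 0.01817 = 34.5 mg/L.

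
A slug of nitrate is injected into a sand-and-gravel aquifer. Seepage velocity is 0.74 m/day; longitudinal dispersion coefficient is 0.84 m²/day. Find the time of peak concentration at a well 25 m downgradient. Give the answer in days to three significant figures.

For the 1D instantaneous-source solution, setting ∂C/∂t = 0 at fixed x gives v²t² + 2Dt − x² = 0, so t = (√(D² + v²x²) − D)/v².
√(D² + v²x²) = √(0.84² + 0.74² × 25²) = 18.52; v² = 0.5476.
t = (18.52 − 0.84)/0.5476 = 32.3 days (vs. the pure-advection estimate x/v = 33.8 d).

32.3 days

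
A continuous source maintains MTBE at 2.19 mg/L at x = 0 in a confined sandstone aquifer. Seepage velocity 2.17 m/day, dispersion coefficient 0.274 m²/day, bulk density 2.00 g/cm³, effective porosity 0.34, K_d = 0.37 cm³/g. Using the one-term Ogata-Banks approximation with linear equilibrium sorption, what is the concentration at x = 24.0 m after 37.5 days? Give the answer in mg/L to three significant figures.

1.62 mg/L

Retardation factor R = 1 + ρ_b·K_d/n = 1 + 2.00 × 0.37/0.34 = 3.176.
Sorption retards both mechanisms: v_R = v/R = 0.6832 m/day, D_R = D/R = 0.08627 m²/day.
v_R·t = 0.6832 × 37.5 = 25.62 m; 2√(D_R t) = 3.597 m; argument = (24.0 − 25.62)/3.597 = -0.4504.
C = C₀ × ½·erfc(-0.4504) = 2.19 × 0.7379 = 1.62 mg/L.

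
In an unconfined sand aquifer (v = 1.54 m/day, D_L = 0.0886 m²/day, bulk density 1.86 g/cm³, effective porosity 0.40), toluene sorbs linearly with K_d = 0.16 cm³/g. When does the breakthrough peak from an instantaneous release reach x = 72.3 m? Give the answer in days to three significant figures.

Retardation factor R = 1 + ρ_b·K_d/n = 1 + 1.86 × 0.16/0.40 = 1.744.
Sorption retards both mechanisms: v_R = v/R = 0.8830 m/day, D_R = D/R = 0.05080 m²/day.
Peak time from v_R²t² + 2D_R t − x² = 0: t = (√(D_R² + v_R²x²) − D_R)/v_R².
√(D_R² + v_R²x²) = √(0.05080² + 0.8830² × 72.3²) = 63.84; v_R² = 0.7797.
t = (63.84 − 0.05080)/0.7797 = 81.8 days.

81.8 days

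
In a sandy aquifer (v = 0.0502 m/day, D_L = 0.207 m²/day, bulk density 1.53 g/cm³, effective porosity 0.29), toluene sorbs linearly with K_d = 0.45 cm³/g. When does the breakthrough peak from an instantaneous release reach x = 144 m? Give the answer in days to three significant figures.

Retardation factor R = 1 + ρ_b·K_d/n = 1 + 1.53 × 0.45/0.29 = 3.374.
Sorption retards both mechanisms: v_R = v/R = 0.01488 m/day, D_R = D/R = 0.06135 m²/day.
Peak time from v_R²t² + 2D_R t − x² = 0: t = (√(D_R² + v_R²x²) − D_R)/v_R².
√(D_R² + v_R²x²) = √(0.06135² + 0.01488² × 144²) = 2.144; v_R² = 0.0002214.
t = (2.144 − 0.06135)/0.0002214 = 9410 days.

9410 days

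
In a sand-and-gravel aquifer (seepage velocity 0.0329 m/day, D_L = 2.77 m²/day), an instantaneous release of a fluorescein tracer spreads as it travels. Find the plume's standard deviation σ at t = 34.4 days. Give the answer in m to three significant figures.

13.8 m

Dispersive spreading gives a Gaussian with σ² = 2Dt; advection only shifts the center.
σ = √(2 × 2.77 × 34.4) = 13.8 m.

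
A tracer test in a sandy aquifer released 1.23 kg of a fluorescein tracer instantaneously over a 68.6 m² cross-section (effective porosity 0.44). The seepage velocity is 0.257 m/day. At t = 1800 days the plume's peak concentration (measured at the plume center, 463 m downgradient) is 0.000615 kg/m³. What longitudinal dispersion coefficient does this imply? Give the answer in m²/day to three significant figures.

At the plume center C_max = M/(n_e·A·√(4πDt)), so D = M²/(4πt·(n_e·A·C_max)²).
n_e·A·C_max = 0.44 × 68.6 × 0.000615 = 0.01856 kg/m.
D = 1.23²/(4π × 1800 × 0.01856²) = 0.194 m²/day.

0.194 m²/day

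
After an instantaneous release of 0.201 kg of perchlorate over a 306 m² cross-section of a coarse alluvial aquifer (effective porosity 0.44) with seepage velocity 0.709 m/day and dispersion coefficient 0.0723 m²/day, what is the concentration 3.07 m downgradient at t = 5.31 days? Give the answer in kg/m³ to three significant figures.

0.000496 kg/m³

For an instantaneous plane source, C(x,t) = M/(n_e·A·√(4πDt)) · exp(−(x−vt)²/(4Dt)), with n_e·A the pore (flow) area.
Plume center vt = 0.709 × 5.31 = 3.76479 m, so the well at 3.07 m is 0.69479 m upgradient of the peak.
√(4πDt) = 2.196 m, giving peak height M/(n_e·A·√(4πDt)) = 0.201/(0.44 × 306 × 2.196) = 0.0006798 kg/m³.
(x−vt)²/(4Dt) = (-0.69479)²/(4 × 0.0723 × 5.31) = 0.3144; exp(−0.3144) = 0.7302.
C = 0.0006798 × 0.7302 = 0.000496 kg/m³.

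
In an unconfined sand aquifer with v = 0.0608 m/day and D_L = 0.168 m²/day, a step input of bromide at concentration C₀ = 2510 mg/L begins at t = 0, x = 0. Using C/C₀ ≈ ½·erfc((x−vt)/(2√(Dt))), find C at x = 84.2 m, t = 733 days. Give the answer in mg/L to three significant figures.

14.5 mg/L

For a continuous step input, C/C₀ ≈ ½·erfc((x−vt)/(2√(Dt))).
vt = 0.0608 × 733 = 44.5664 m and 2√(Dt) = 2√(0.168 × 733) = 22.19 m.
Argument (x−vt)/(2√(Dt)) = (84.2 − 44.5664)/22.19 = 1.786; ½·erfc(1.786) = 0.005772.
C = 2510 × 0.005772 = 14.5 mg/L.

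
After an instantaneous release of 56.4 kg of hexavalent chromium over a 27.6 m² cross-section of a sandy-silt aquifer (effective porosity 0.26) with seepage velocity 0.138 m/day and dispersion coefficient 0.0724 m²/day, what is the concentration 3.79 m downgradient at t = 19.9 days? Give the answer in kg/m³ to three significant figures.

1.53 kg/m³

For an instantaneous plane source, C(x,t) = M/(n_e·A·√(4πDt)) · exp(−(x−vt)²/(4Dt)), with n_e·A the pore (flow) area.
Plume center vt = 0.138 × 19.9 = 2.7462 m, so the well at 3.79 m is 1.0438 m downgradient of the peak.
√(4πDt) = 4.255 m, giving peak height M/(n_e·A·√(4πDt)) = 56.4/(0.26 × 27.6 × 4.255) = 1.847 kg/m³.
(x−vt)²/(4Dt) = (1.0438)²/(4 × 0.0724 × 19.9) = 0.1891; exp(−0.1891) = 0.8277.
C = 1.847 × 0.8277 = 1.53 kg/m³.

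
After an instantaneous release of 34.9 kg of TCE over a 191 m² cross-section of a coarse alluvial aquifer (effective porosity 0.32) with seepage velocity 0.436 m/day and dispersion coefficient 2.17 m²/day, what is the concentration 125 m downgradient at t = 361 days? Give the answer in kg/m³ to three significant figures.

0.00412 kg/m³

For an instantaneous plane source, C(x,t) = M/(n_e·A·√(4πDt)) · exp(−(x−vt)²/(4Dt)), with n_e·A the pore (flow) area.
Plume center vt = 0.436 × 361 = 157.396 m, so the well at 125 m is 32.396 m upgradient of the peak.
√(4πDt) = 99.22 m, giving peak height M/(n_e·A·√(4πDt)) = 34.9/(0.32 × 191 × 99.22) = 0.005755 kg/m³.
(x−vt)²/(4Dt) = (-32.396)²/(4 × 2.17 × 361) = 0.3349; exp(−0.3349) = 0.7154.
C = 0.005755 × 0.7154 = 0.00412 kg/m³.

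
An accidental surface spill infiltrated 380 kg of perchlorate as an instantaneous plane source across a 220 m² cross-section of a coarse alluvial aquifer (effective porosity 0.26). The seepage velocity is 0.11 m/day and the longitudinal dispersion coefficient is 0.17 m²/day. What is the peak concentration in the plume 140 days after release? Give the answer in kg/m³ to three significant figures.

The peak of an instantaneous 1D plume sits at x = vt; there the Gaussian factor is 1 and C_max = M/(n_e·A·√(4πDt)), where n_e·A is the pore area the mass is dissolved in.
√(4πDt) = √(4π × 0.17 × 140) = 17.29 m, so C_max = 380/(0.26 × 220 × 17.29) = 0.384 kg/m³.

0.384 kg/m³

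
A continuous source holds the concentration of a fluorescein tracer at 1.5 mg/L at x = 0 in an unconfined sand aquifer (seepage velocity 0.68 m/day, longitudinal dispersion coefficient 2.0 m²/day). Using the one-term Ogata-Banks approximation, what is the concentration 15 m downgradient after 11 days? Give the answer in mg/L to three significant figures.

0.193 mg/L

For a continuous step input, C/C₀ ≈ ½·erfc((x−vt)/(2√(Dt))).
vt = 0.68 × 11 = 7.48 m and 2√(Dt) = 2√(2.0 × 11) = 9.381 m.
Argument (x−vt)/(2√(Dt)) = (15 − 7.48)/9.381 = 0.8016; ½·erfc(0.8016) = 0.1285.
C = 1.5 × 0.1285 = 0.193 mg/L.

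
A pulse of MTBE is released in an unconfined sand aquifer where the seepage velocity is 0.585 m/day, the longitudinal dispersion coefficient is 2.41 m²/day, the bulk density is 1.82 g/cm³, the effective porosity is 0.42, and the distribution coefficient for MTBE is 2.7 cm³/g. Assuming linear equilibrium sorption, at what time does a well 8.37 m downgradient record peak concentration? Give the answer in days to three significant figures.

113 days

Retardation factor R = 1 + ρ_b·K_d/n = 1 + 1.82 × 2.7/0.42 = 12.70.
Sorption retards both mechanisms: v_R = v/R = 0.04606 m/day, D_R = D/R = 0.1898 m²/day.
Peak time from v_R²t² + 2D_R t − x² = 0: t = (√(D_R² + v_R²x²) − D_R)/v_R².
√(D_R² + v_R²x²) = √(0.1898² + 0.04606² × 8.37²) = 0.4297; v_R² = 0.002122.
t = (0.4297 − 0.1898)/0.002122 = 113 days.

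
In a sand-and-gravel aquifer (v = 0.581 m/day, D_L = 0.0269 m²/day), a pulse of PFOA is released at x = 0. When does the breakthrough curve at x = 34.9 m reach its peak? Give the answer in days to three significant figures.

60.0 days

For the 1D instantaneous-source solution, setting ∂C/∂t = 0 at fixed x gives v²t² + 2Dt − x² = 0, so t = (√(D² + v²x²) − D)/v².
√(D² + v²x²) = √(0.0269² + 0.581² × 34.9²) = 20.28; v² = 0.337561.
t = (20.28 − 0.0269)/0.337561 = 60.0 days (vs. the pure-advection estimate x/v = 60.1 d).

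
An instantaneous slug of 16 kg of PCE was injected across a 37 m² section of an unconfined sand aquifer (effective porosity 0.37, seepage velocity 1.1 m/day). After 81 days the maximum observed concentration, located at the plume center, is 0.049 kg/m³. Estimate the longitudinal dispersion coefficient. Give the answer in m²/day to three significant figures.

At the plume center C_max = M/(n_e·A·√(4πDt)), so D = M²/(4πt·(n_e·A·C_max)²).
n_e·A·C_max = 0.37 × 37 × 0.049 = 0.6708 kg/m.
D = 16²/(4π × 81 × 0.6708²) = 0.559 m²/day.

0.559 m²/day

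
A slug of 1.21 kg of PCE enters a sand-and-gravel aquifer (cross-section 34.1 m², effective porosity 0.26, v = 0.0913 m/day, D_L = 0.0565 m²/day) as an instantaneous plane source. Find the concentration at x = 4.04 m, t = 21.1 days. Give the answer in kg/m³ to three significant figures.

For an instantaneous plane source, C(x,t) = M/(n_e·A·√(4πDt)) · exp(−(x−vt)²/(4Dt)), with n_e·A the pore (flow) area.
Plume center vt = 0.0913 × 21.1 = 1.92643 m, so the well at 4.04 m is 2.11357 m downgradient of the peak.
√(4πDt) = 3.871 m, giving peak height M/(n_e·A·√(4πDt)) = 1.21/(0.26 × 34.1 × 3.871) = 0.03526 kg/m³.
(x−vt)²/(4Dt) = (2.11357)²/(4 × 0.0565 × 21.1) = 0.9368; exp(−0.9368) = 0.3919.
C = 0.03526 × 0.3919 = 0.0138 kg/m³.

0.0138 kg/m³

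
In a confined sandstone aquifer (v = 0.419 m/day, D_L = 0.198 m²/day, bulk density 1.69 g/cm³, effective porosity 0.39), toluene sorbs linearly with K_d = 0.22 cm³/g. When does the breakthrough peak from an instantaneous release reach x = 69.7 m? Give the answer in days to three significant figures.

323 days

Retardation factor R = 1 + ρ_b·K_d/n = 1 + 1.69 × 0.22/0.39 = 1.953.
Sorption retards both mechanisms: v_R = v/R = 0.2145 m/day, D_R = D/R = 0.1014 m²/day.
Peak time from v_R²t² + 2D_R t − x² = 0: t = (√(D_R² + v_R²x²) − D_R)/v_R².
√(D_R² + v_R²x²) = √(0.1014² + 0.2145² × 69.7²) = 14.95; v_R² = 0.04601.
t = (14.95 − 0.1014)/0.04601 = 323 days.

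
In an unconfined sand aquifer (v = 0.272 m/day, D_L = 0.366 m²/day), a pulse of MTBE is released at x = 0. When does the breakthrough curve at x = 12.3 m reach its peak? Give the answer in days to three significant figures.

For the 1D instantaneous-source solution, setting ∂C/∂t = 0 at fixed x gives v²t² + 2Dt − x² = 0, so t = (√(D² + v²x²) − D)/v².
√(D² + v²x²) = √(0.366² + 0.272² × 12.3²) = 3.366; v² = 0.073984.
t = (3.366 − 0.366)/0.073984 = 40.5 days (vs. the pure-advection estimate x/v = 45.2 d).

40.5 days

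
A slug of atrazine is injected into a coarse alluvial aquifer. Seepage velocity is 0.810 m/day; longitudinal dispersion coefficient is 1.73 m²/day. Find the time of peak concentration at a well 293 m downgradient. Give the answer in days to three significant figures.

359 days

For the 1D instantaneous-source solution, setting ∂C/∂t = 0 at fixed x gives v²t² + 2Dt − x² = 0, so t = (√(D² + v²x²) − D)/v².
√(D² + v²x²) = √(1.73² + 0.810² × 293²) = 237.3; v² = 0.6561.
t = (237.3 − 1.73)/0.6561 = 359 days (vs. the pure-advection estimate x/v = 362 d).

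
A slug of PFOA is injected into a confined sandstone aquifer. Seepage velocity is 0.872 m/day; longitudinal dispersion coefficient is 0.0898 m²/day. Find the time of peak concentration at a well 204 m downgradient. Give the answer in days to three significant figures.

234 days

For the 1D instantaneous-source solution, setting ∂C/∂t = 0 at fixed x gives v²t² + 2Dt − x² = 0, so t = (√(D² + v²x²) − D)/v².
√(D² + v²x²) = √(0.0898² + 0.872² × 204²) = 177.9; v² = 0.760384.
t = (177.9 − 0.0898)/0.760384 = 234 days (vs. the pure-advection estimate x/v = 234 d).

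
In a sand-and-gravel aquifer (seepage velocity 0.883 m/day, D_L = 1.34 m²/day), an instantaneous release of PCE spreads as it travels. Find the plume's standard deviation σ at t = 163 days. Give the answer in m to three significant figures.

Dispersive spreading gives a Gaussian with σ² = 2Dt; advection only shifts the center.
σ = √(2 × 1.34 × 163) = 20.9 m.

20.9 m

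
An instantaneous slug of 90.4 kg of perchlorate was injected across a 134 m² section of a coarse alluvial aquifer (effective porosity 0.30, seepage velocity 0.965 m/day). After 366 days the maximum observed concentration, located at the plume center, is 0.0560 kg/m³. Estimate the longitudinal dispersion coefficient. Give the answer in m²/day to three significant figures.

0.351 m²/day

At the plume center C_max = M/(n_e·A·√(4πDt)), so D = M²/(4πt·(n_e·A·C_max)²).
n_e·A·C_max = 0.30 × 134 × 0.0560 = 2.251 kg/m.
D = 90.4²/(4π × 366 × 2.251²) = 0.351 m²/day.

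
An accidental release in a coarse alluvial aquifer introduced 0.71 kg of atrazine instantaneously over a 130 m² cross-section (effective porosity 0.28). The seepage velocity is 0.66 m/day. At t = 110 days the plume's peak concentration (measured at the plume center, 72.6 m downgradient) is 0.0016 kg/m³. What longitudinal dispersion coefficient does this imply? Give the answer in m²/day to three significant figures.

0.108 m²/day

At the plume center C_max = M/(n_e·A·√(4πDt)), so D = M²/(4πt·(n_e·A·C_max)²).
n_e·A·C_max = 0.28 × 130 × 0.0016 = 0.05824 kg/m.
D = 0.71²/(4π × 110 × 0.05824²) = 0.108 m²/day.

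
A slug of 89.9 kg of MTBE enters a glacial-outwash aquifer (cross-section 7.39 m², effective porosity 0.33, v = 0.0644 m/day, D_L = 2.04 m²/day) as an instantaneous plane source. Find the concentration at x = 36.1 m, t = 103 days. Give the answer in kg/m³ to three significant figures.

For an instantaneous plane source, C(x,t) = M/(n_e·A·√(4πDt)) · exp(−(x−vt)²/(4Dt)), with n_e·A the pore (flow) area.
Plume center vt = 0.0644 × 103 = 6.6332 m, so the well at 36.1 m is 29.4668 m downgradient of the peak.
√(4πDt) = 51.39 m, giving peak height M/(n_e·A·√(4πDt)) = 89.9/(0.33 × 7.39 × 51.39) = 0.7173 kg/m³.
(x−vt)²/(4Dt) = (29.4668)²/(4 × 2.04 × 103) = 1.033; exp(−1.033) = 0.3559.
C = 0.7173 × 0.3559 = 0.255 kg/m³.

0.255 kg/m³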